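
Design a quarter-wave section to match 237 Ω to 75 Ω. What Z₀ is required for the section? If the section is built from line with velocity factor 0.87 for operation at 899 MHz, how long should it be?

Z_qwt ≈ 133 Ω; length ≈ 7.26 cm

Z_qwt = √(Z_0·R_L) = √(75 × 237) = √17780
λ = 0.87·c/f = 0.29 m, so l = λ/4 = 0.0726 m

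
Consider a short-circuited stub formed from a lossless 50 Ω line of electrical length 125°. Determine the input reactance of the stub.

tan(βl) = -1.43
For a short-circuited stub, Z_in = jZ_0·tan(βl)

X_in ≈ -71.4 Ω (capacitive)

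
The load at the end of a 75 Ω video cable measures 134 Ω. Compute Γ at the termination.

Γ = 0.282

Γ = (Z_L − Z_0)/(Z_L + Z_0) = (134 − 75)/(134 + 75) = 59/209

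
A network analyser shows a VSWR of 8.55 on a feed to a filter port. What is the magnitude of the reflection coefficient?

|Γ| = (S − 1)/(S + 1) = (8.55 − 1)/(8.55 + 1) = 7.55/9.55

|Γ| ≈ 0.791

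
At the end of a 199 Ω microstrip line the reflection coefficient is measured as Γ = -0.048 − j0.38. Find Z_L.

Z_L = Z_0·(1 + Γ)/(1 − Γ) = 199·(0.952 − j0.38)/(1.05 + j0.38)

Z_L ≈ 137 − j122 Ω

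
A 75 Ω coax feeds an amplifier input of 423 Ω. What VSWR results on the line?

VSWR ≈ 5.64

For a purely resistive load, VSWR = R_L/Z_0 or Z_0/R_L (whichever > 1) = 423/75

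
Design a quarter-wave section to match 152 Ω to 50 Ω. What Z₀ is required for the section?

Z_qwt ≈ 87.2 Ω

Z_qwt = √(Z_0·R_L) = √(50 × 152) = √7600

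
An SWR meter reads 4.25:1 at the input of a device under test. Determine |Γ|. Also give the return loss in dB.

|Γ| ≈ 0.619; return loss ≈ 4.17 dB

|Γ| = (S − 1)/(S + 1) = (4.25 − 1)/(4.25 + 1) = 3.25/5.25
RL = −20·log₁₀|Γ| = −20·log₁₀(0.619)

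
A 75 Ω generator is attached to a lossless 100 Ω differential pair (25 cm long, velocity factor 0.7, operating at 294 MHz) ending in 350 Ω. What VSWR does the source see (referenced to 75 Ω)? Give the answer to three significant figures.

λ = v/f = 0.7·c / 294 MHz = 0.714 m
βl = 2π·l/λ = 2π × 0.35 = 126°
tan(βl) = -1.38
Z_in = Z_0·(Z_L + jZ_0·tanβl)/(Z_0 + jZ_L·tanβl) = 41.8 + j64 Ω
Γ_s = (Z_in − Z_s)/(Z_in + Z_s) = (-33.2 + j64)/(117 + j64), |Γ_s| = 0.541
VSWR = (1 + |Γ_s|)/(1 − |Γ_s|)

VSWR ≈ 3.36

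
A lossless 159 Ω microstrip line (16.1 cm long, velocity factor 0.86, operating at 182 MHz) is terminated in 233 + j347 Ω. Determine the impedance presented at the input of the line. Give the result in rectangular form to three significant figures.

Z_in ≈ 170 − j303 Ω

λ = v/f = 0.86·c / 182 MHz = 1.42 m
βl = 2π·l/λ = 2π × 0.114 = 40.9°
tan(βl) = tan(40.9°) = 0.866
Z_in = Z_0·(Z_L + jZ_0·tanβl)/(Z_0 + jZ_L·tanβl)
     = 159·(233 + j485)/(-141 + j202)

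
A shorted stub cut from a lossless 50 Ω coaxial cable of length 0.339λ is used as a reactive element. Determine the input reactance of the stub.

X_in ≈ -79.9 Ω (capacitive)

βl = 2π × 0.339 = 122°
tan(βl) = -1.6
For a shorted stub, Z_in = jZ_0·tan(βl)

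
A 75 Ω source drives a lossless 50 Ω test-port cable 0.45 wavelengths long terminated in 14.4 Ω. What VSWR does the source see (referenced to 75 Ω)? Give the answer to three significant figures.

VSWR ≈ 4.94

βl = 2π × 0.45 = 162°
tan(βl) = -0.325
Z_in = Z_0·(Z_L + jZ_0·tanβl)/(Z_0 + jZ_L·tanβl) = 15.8 − j14.8 Ω
Γ_s = (Z_in − Z_s)/(Z_in + Z_s) = (-59.2 − j14.8)/(90.8 − j14.8), |Γ_s| = 0.664
VSWR = (1 + |Γ_s|)/(1 − |Γ_s|)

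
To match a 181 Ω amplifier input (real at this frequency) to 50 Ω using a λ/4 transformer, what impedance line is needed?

Z_qwt ≈ 95.1 Ω

Z_qwt = √(Z_0·R_L) = √(50 × 181) = √9050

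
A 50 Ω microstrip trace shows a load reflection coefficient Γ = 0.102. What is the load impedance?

Z_L = Z_0·(1 + Γ)/(1 − Γ) = 50·(1.1)/(0.898)

Z_L ≈ 61.4 Ω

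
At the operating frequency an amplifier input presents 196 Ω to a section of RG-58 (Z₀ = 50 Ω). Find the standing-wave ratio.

VSWR ≈ 3.92

Γ = (196 − 50)/(196 + 50) = 0.593
VSWR = (1 + 0.593)/(1 − 0.593)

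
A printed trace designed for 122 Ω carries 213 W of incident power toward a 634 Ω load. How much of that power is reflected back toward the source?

Γ = (634 − 122)/(634 + 122) = 0.677
|Γ|² = 0.459
P_refl = |Γ|²·P_inc = 97.7 W, P_del = (1 − |Γ|²)·P_inc = 115 W

P_reflected ≈ 97.7 W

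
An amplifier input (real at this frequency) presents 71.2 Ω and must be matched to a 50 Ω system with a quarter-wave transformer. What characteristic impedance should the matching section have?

Z_qwt ≈ 59.7 Ω

Z_qwt = √(Z_0·R_L) = √(50 × 71.2) = √3560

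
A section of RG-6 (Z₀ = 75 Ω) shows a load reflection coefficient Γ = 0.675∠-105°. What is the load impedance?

Z_L = Z_0·(1 + Γ)/(1 − Γ) = 75·(0.825 − j0.652)/(1.17 + j0.652)

Z_L ≈ 22.6 − j54.2 Ω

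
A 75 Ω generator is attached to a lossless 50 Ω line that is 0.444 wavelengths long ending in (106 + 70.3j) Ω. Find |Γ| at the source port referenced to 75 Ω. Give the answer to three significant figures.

βl = 2π × 0.444 = 160°
tan(βl) = -0.367
Z_in = Z_0·(Z_L + jZ_0·tanβl)/(Z_0 + jZ_L·tanβl) = 41.4 + j55.5 Ω
Γ_s = (Z_in − Z_s)/(Z_in + Z_s) = (-33.6 + j55.5)/(116 + j55.5), |Γ_s| = 0.503

|Γ| ≈ 0.503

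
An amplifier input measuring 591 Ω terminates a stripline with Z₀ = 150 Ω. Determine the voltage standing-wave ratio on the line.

VSWR ≈ 3.94

Γ = (591 − 150)/(591 + 150) = 0.595
VSWR = (1 + 0.595)/(1 − 0.595)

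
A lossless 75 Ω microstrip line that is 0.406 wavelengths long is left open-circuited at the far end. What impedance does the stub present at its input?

Z_in ≈ +j112 Ω

βl = 2π × 0.406 = 146°
tan(βl) = -0.67
For an open-circuited stub, Z_in = −jZ_0·cot(βl) = −jZ_0/tan(βl)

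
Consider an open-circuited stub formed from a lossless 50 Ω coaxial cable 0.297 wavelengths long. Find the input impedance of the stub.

Z_in ≈ +j15.2 Ω

βl = 2π × 0.297 = 107°
tan(βl) = -3.29
For an open-circuited stub, Z_in = −jZ_0·cot(βl) = −jZ_0/tan(βl)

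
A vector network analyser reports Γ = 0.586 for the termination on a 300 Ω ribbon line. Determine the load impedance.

Z_L = Z_0·(1 + Γ)/(1 − Γ) = 300·(1.59)/(0.414)

Z_L ≈ 1150 Ω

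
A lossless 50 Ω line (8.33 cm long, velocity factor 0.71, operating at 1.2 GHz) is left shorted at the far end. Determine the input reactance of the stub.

X_in ≈ -9.77 Ω (capacitive)

λ = v/f = 0.71·c / 1.2 GHz = 0.177 m
βl = 2π·l/λ = 2π × 0.469 = 169°
tan(βl) = -0.195
For a shorted stub, Z_in = jZ_0·tan(βl)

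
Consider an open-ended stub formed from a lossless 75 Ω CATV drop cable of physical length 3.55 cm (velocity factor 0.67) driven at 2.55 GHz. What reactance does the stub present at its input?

X_in ≈ 233 Ω (inductive)

λ = v/f = 0.67·c / 2.55 GHz = 0.0788 m
βl = 2π·l/λ = 2π × 0.45 = 162°
tan(βl) = -0.322
For an open-ended stub, Z_in = −jZ_0·cot(βl) = −jZ_0/tan(βl)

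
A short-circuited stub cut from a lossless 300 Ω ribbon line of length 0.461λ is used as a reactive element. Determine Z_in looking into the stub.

βl = 2π × 0.461 = 166°
tan(βl) = -0.25
For a short-circuited stub, Z_in = jZ_0·tan(βl)

Z_in ≈ −j75 Ω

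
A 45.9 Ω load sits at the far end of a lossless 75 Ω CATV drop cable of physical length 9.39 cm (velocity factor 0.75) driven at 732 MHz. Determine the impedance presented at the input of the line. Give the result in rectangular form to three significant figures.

Z_in ≈ 103 − j33.7 Ω

λ = v/f = 0.75·c / 732 MHz = 0.307 m
βl = 2π·l/λ = 2π × 0.305 = 110°
tan(βl) = tan(110°) = -2.75
Z_in = Z_0·(Z_L + jZ_0·tanβl)/(Z_0 + jZ_L·tanβl)
     = 75·(45.9 − j206)/(75 − j126)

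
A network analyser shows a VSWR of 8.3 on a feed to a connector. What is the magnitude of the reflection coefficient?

|Γ| ≈ 0.785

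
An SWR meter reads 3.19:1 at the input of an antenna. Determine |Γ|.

|Γ| = (S − 1)/(S + 1) = (3.19 − 1)/(3.19 + 1) = 2.19/4.19

|Γ| ≈ 0.523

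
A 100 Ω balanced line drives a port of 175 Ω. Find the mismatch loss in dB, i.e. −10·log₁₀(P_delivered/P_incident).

mismatch loss ≈ 0.336 dB

Γ = (175 − 100)/(175 + 100) = 0.273
|Γ|² = 0.0744, so P_del/P_inc = 1 − |Γ|² = 0.926
ML = −10·log₁₀(1 − |Γ|²)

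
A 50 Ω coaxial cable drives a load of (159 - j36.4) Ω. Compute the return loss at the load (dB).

Γ = (109 − j36.4)/(209 − j36.4), |Γ| = 0.542
RL = −20·log₁₀|Γ| = −20·log₁₀(0.542)

RL ≈ 5.33 dB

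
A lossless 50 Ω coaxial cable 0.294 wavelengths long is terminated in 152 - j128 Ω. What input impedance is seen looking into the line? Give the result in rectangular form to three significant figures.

Z_in ≈ 11.4 + j22.7 Ω

βl = 2π × 0.294 = 106°
tan(βl) = tan(106°) = -3.52
Z_in = Z_0·(Z_L + jZ_0·tanβl)/(Z_0 + jZ_L·tanβl)
     = 50·(152 − j304)/(-401 − j536)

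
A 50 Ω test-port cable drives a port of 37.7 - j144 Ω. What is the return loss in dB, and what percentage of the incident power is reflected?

Γ = (-12.3 − j144)/(87.7 − j144), |Γ| = 0.857
RL = −20·log₁₀(0.857) = 1.34 dB
P_refl/P_inc = |Γ|² = 0.735

RL ≈ 1.34 dB; 73.5% of incident power reflected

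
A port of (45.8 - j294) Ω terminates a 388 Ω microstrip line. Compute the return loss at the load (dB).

Γ = (-342.2 − j294)/(433.8 − j294), |Γ| = 0.861
RL = −20·log₁₀|Γ| = −20·log₁₀(0.861)

RL ≈ 1.3 dB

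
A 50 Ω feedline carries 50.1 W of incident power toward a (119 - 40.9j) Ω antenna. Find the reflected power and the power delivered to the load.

P_reflected ≈ 10.7 W; P_delivered ≈ 39.4 W

|Γ| = |(69 − j40.9)/(169 − j40.9)| = 0.461
|Γ|² = 0.213
P_refl = |Γ|²·P_inc = 10.7 W, P_del = (1 − |Γ|²)·P_inc = 39.4 W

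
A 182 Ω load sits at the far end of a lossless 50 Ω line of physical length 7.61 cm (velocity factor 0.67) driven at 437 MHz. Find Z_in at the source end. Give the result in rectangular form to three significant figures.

Z_in ≈ 18 − j26.5 Ω

λ = v/f = 0.67·c / 437 MHz = 0.46 m
βl = 2π·l/λ = 2π × 0.165 = 59.6°
tan(βl) = tan(59.6°) = 1.7
Z_in = Z_0·(Z_L + jZ_0·tanβl)/(Z_0 + jZ_L·tanβl)
     = 50·(182 + j85.1)/(50 + j310)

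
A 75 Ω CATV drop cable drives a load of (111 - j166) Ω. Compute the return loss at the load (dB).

Γ = (36 − j166)/(186 − j166), |Γ| = 0.681
RL = −20·log₁₀|Γ| = −20·log₁₀(0.681)

RL ≈ 3.33 dB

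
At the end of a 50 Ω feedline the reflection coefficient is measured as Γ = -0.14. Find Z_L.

Z_L = Z_0·(1 + Γ)/(1 − Γ) = 50·(0.86)/(1.14)

Z_L ≈ 37.7 Ω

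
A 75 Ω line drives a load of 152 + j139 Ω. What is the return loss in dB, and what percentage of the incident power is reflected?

Γ = (77 + j139)/(227 + j139), |Γ| = 0.597
RL = −20·log₁₀(0.597) = 4.48 dB
P_refl/P_inc = |Γ|² = 0.356

RL ≈ 4.48 dB; 35.6% of incident power reflected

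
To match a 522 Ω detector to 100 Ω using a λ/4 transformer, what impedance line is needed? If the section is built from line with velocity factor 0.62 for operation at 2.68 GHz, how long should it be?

Z_qwt ≈ 228 Ω; length ≈ 1.74 cm

Z_qwt = √(Z_0·R_L) = √(100 × 522) = √52200
λ = 0.62·c/f = 0.0694 m, so l = λ/4 = 0.0174 m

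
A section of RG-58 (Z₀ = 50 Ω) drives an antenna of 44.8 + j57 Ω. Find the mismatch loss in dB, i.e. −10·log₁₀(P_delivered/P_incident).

mismatch loss ≈ 1.35 dB

Γ = (-5.2 + j57)/(94.8 + j57), |Γ| = 0.517
|Γ|² = 0.268, so P_del/P_inc = 1 − |Γ|² = 0.732
ML = −10·log₁₀(1 − |Γ|²)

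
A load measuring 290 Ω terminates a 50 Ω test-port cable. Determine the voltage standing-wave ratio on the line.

VSWR ≈ 5.8

For a purely resistive load, VSWR = R_L/Z_0 or Z_0/R_L (whichever > 1) = 290/50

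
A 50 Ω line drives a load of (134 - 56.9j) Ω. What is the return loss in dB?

RL ≈ 5.57 dB

Γ = (84 − j56.9)/(184 − j56.9), |Γ| = 0.527
RL = −20·log₁₀|Γ| = −20·log₁₀(0.527)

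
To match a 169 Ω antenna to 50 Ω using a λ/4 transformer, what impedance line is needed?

Z_qwt = √(Z_0·R_L) = √(50 × 169) = √8450

Z_qwt ≈ 91.9 Ω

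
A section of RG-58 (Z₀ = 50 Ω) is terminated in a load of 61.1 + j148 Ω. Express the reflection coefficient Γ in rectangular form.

Γ ≈ 0.676 + j0.432

Γ = (Z_L − Z_0)/(Z_L + Z_0) = (11.1 + j148)/(111.1 + j148)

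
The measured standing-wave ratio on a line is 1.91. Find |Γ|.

|Γ| ≈ 0.313

|Γ| = (S − 1)/(S + 1) = (1.91 − 1)/(1.91 + 1) = 0.91/2.91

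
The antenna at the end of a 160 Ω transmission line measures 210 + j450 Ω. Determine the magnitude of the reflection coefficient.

|Γ| ≈ 0.777

Γ = (Z_L − Z_0)/(Z_L + Z_0) = (50 + j450)/(370 + j450)
|Γ| = 453/583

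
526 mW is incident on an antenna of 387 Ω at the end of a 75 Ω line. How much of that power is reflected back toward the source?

P_reflected ≈ 240 mW

Γ = (387 − 75)/(387 + 75) = 0.675
|Γ|² = 0.456
P_refl = |Γ|²·P_inc = 240 mW, P_del = (1 − |Γ|²)·P_inc = 286 mW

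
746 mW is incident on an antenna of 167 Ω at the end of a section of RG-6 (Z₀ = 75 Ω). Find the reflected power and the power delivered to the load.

Γ = (167 − 75)/(167 + 75) = 0.38
|Γ|² = 0.145
P_refl = |Γ|²·P_inc = 108 mW, P_del = (1 − |Γ|²)·P_inc = 638 mW

P_reflected ≈ 108 mW; P_delivered ≈ 638 mW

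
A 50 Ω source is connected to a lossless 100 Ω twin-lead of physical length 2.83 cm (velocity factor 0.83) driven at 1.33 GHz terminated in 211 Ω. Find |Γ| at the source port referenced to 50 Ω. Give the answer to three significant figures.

|Γ| ≈ 0.415

λ = v/f = 0.83·c / 1.33 GHz = 0.187 m
βl = 2π·l/λ = 2π × 0.151 = 54.4°
tan(βl) = 1.4
Z_in = Z_0·(Z_L + jZ_0·tanβl)/(Z_0 + jZ_L·tanβl) = 64.3 − j49.8 Ω
Γ_s = (Z_in − Z_s)/(Z_in + Z_s) = (14.3 − j49.8)/(114 − j49.8), |Γ_s| = 0.415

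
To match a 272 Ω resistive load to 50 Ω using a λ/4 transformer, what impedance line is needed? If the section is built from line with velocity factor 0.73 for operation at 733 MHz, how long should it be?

Z_qwt ≈ 117 Ω; length ≈ 7.47 cm

Z_qwt = √(Z_0·R_L) = √(50 × 272) = √13600
λ = 0.73·c/f = 0.299 m, so l = λ/4 = 0.0747 m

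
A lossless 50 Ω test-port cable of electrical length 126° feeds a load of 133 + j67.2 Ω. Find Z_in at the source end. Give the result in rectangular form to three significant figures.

tan(βl) = tan(126°) = -1.38
Z_in = Z_0·(Z_L + jZ_0·tanβl)/(Z_0 + jZ_L·tanβl)
     = 50·(133 − j1.62)/(142 − j183)

Z_in ≈ 17.9 + j22.4 Ω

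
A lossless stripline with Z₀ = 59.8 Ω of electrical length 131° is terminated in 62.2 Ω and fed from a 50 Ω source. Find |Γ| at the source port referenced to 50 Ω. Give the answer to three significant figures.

tan(βl) = -1.15
Z_in = Z_0·(Z_L + jZ_0·tanβl)/(Z_0 + jZ_L·tanβl) = 59.4 + j2.32 Ω
Γ_s = (Z_in − Z_s)/(Z_in + Z_s) = (9.43 + j2.32)/(109 + j2.32), |Γ_s| = 0.0887

|Γ| ≈ 0.0887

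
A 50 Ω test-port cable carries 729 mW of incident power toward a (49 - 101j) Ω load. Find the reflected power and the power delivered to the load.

|Γ| = |(-1 − j101)/(99 − j101)| = 0.714
|Γ|² = 0.51
P_refl = |Γ|²·P_inc = 372 mW, P_del = (1 − |Γ|²)·P_inc = 357 mW

P_reflected ≈ 372 mW; P_delivered ≈ 357 mW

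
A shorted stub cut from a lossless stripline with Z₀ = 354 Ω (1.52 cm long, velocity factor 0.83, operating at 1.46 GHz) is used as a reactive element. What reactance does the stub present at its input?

λ = v/f = 0.83·c / 1.46 GHz = 0.171 m
βl = 2π·l/λ = 2π × 0.0891 = 32.1°
tan(βl) = 0.627
For a shorted stub, Z_in = jZ_0·tan(βl)

X_in ≈ 222 Ω (inductive)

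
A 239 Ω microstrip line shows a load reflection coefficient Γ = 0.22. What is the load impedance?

Z_L ≈ 374 Ω

Z_L = Z_0·(1 + Γ)/(1 − Γ) = 239·(1.22)/(0.78)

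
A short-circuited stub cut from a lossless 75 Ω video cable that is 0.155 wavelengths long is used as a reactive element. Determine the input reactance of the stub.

βl = 2π × 0.155 = 55.8°
tan(βl) = 1.47
For a short-circuited stub, Z_in = jZ_0·tan(βl)

X_in ≈ 110 Ω (inductive)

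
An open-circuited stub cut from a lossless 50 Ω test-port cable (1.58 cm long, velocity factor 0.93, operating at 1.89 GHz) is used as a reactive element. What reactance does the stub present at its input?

λ = v/f = 0.93·c / 1.89 GHz = 0.148 m
βl = 2π·l/λ = 2π × 0.107 = 38.5°
tan(βl) = 0.796
For an open-circuited stub, Z_in = −jZ_0·cot(βl) = −jZ_0/tan(βl)

X_in ≈ -62.8 Ω (capacitive)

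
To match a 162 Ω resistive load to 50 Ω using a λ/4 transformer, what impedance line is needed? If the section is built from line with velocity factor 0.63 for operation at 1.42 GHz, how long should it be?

Z_qwt = √(Z_0·R_L) = √(50 × 162) = √8100
λ = 0.63·c/f = 0.133 m, so l = λ/4 = 0.0333 m

Z_qwt ≈ 90 Ω; length ≈ 3.33 cm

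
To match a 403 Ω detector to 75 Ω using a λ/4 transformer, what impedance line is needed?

Z_qwt ≈ 174 Ω

Z_qwt = √(Z_0·R_L) = √(75 × 403) = √30220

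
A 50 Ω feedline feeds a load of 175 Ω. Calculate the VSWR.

VSWR ≈ 3.5

Γ = (175 − 50)/(175 + 50) = 0.556
VSWR = (1 + 0.556)/(1 − 0.556)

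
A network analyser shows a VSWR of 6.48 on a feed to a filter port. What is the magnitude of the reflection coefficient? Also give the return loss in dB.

|Γ| ≈ 0.733; return loss ≈ 2.7 dB

|Γ| = (S − 1)/(S + 1) = (6.48 − 1)/(6.48 + 1) = 5.48/7.48
RL = −20·log₁₀|Γ| = −20·log₁₀(0.733)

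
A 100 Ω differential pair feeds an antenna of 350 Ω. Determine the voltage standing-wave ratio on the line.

Γ = (350 − 100)/(350 + 100) = 0.556
VSWR = (1 + 0.556)/(1 − 0.556)

VSWR ≈ 3.5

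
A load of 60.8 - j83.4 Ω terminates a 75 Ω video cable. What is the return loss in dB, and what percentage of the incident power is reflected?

RL ≈ 5.5 dB; 28.2% of incident power reflected

Γ = (-14.2 − j83.4)/(135.8 − j83.4), |Γ| = 0.531
RL = −20·log₁₀(0.531) = 5.5 dB
P_refl/P_inc = |Γ|² = 0.282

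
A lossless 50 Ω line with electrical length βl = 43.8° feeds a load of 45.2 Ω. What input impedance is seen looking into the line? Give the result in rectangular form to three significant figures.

Z_in ≈ 49.5 + j5 Ω

tan(βl) = tan(43.8°) = 0.959
Z_in = Z_0·(Z_L + jZ_0·tanβl)/(Z_0 + jZ_L·tanβl)
     = 50·(45.2 + j47.9)/(50 + j43.3)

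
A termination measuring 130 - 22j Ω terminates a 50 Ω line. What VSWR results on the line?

Γ = (Z_L − Z_0)/(Z_L + Z_0) = (80 − j22)/(180 − j22)
|Γ| = 83/181 = 0.458
VSWR = (1 + |Γ|)/(1 − |Γ|) = 1.46/0.542

VSWR ≈ 2.69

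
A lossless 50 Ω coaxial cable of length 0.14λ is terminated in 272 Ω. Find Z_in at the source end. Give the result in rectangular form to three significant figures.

βl = 2π × 0.14 = 50.4°
tan(βl) = tan(50.4°) = 1.21
Z_in = Z_0·(Z_L + jZ_0·tanβl)/(Z_0 + jZ_L·tanβl)
     = 50·(272 + j60.4)/(50 + j329)

Z_in ≈ 15.1 − j39.1 Ω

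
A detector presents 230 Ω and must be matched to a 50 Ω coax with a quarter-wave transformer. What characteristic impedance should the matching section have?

Z_qwt ≈ 107 Ω

Z_qwt = √(Z_0·R_L) = √(50 × 230) = √11500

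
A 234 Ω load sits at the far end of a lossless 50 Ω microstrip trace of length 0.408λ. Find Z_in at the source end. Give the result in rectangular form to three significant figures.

Z_in ≈ 32.3 + j66.1 Ω

βl = 2π × 0.408 = 147°
tan(βl) = tan(147°) = -0.652
Z_in = Z_0·(Z_L + jZ_0·tanβl)/(Z_0 + jZ_L·tanβl)
     = 50·(234 − j32.6)/(50 − j153)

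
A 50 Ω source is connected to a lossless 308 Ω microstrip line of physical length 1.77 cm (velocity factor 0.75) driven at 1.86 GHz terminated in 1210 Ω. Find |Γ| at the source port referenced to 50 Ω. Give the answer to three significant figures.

|Γ| ≈ 0.822

λ = v/f = 0.75·c / 1.86 GHz = 0.121 m
βl = 2π·l/λ = 2π × 0.146 = 52.7°
tan(βl) = 1.31
Z_in = Z_0·(Z_L + jZ_0·tanβl)/(Z_0 + jZ_L·tanβl) = 119 − j212 Ω
Γ_s = (Z_in − Z_s)/(Z_in + Z_s) = (69.5 − j212)/(169 − j212), |Γ_s| = 0.822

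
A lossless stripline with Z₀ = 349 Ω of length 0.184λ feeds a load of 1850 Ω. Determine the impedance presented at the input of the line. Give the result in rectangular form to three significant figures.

βl = 2π × 0.184 = 66.2°
tan(βl) = tan(66.2°) = 2.27
Z_in = Z_0·(Z_L + jZ_0·tanβl)/(Z_0 + jZ_L·tanβl)
     = 349·(1850 + j793)/(349 + j4200)

Z_in ≈ 78.1 − j147 Ω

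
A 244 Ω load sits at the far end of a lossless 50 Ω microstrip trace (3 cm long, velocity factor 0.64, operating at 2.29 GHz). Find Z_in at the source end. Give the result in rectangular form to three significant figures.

Z_in ≈ 16.4 + j37.5 Ω

λ = v/f = 0.64·c / 2.29 GHz = 0.0838 m
βl = 2π·l/λ = 2π × 0.358 = 129°
tan(βl) = tan(129°) = -1.24
Z_in = Z_0·(Z_L + jZ_0·tanβl)/(Z_0 + jZ_L·tanβl)
     = 50·(244 − j62.2)/(50 − j303)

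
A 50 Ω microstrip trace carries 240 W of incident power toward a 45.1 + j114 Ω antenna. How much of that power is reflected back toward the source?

P_reflected ≈ 142 W

|Γ| = |(-4.9 + j114)/(95.1 + j114)| = 0.769
|Γ|² = 0.591
P_refl = |Γ|²·P_inc = 142 W, P_del = (1 − |Γ|²)·P_inc = 98.2 W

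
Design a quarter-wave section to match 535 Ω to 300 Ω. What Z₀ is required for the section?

Z_qwt ≈ 401 Ω

Z_qwt = √(Z_0·R_L) = √(300 × 535) = √160500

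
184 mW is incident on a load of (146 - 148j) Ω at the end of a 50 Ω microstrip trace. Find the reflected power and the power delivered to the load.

|Γ| = |(96 − j148)/(196 − j148)| = 0.718
|Γ|² = 0.516
P_refl = |Γ|²·P_inc = 94.9 mW, P_del = (1 − |Γ|²)·P_inc = 89.1 mW

P_reflected ≈ 94.9 mW; P_delivered ≈ 89.1 mW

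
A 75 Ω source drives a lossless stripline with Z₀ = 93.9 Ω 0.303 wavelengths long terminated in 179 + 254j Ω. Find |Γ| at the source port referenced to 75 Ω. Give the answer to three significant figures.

|Γ| ≈ 0.661

βl = 2π × 0.303 = 109°
tan(βl) = -2.89
Z_in = Z_0·(Z_L + jZ_0·tanβl)/(Z_0 + jZ_L·tanβl) = 15.5 + j7.69 Ω
Γ_s = (Z_in − Z_s)/(Z_in + Z_s) = (-59.5 + j7.69)/(90.5 + j7.69), |Γ_s| = 0.661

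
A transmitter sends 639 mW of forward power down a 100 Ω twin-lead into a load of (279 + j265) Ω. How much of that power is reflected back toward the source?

|Γ| = |(179 + j265)/(379 + j265)| = 0.692
|Γ|² = 0.478
P_refl = |Γ|²·P_inc = 306 mW, P_del = (1 − |Γ|²)·P_inc = 333 mW

P_reflected ≈ 306 mW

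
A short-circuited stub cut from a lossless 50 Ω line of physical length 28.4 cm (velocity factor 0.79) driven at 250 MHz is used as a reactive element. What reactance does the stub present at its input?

X_in ≈ -155 Ω (capacitive)

λ = v/f = 0.79·c / 250 MHz = 0.948 m
βl = 2π·l/λ = 2π × 0.3 = 108°
tan(βl) = -3.11
For a short-circuited stub, Z_in = jZ_0·tan(βl)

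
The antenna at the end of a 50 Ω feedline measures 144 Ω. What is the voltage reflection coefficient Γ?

Γ = 0.485

Γ = (Z_L − Z_0)/(Z_L + Z_0) = (144 − 50)/(144 + 50) = 94/194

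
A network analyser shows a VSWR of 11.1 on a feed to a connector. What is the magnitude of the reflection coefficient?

|Γ| ≈ 0.835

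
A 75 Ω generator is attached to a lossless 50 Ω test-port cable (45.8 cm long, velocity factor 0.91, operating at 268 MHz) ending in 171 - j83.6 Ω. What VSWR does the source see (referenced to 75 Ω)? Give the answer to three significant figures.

λ = v/f = 0.91·c / 268 MHz = 1.02 m
βl = 2π·l/λ = 2π × 0.45 = 162°
tan(βl) = -0.328
Z_in = Z_0·(Z_L + jZ_0·tanβl)/(Z_0 + jZ_L·tanβl) = 130 + j100 Ω
Γ_s = (Z_in − Z_s)/(Z_in + Z_s) = (54.7 + j100)/(205 + j100), |Γ_s| = 0.501
VSWR = (1 + |Γ_s|)/(1 − |Γ_s|)

VSWR ≈ 3.01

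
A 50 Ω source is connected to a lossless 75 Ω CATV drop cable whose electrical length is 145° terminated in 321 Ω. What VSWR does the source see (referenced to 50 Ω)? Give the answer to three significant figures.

VSWR ≈ 5.28

tan(βl) = -0.7
Z_in = Z_0·(Z_L + jZ_0·tanβl)/(Z_0 + jZ_L·tanβl) = 47.9 + j91.1 Ω
Γ_s = (Z_in − Z_s)/(Z_in + Z_s) = (-2.07 + j91.1)/(97.9 + j91.1), |Γ_s| = 0.681
VSWR = (1 + |Γ_s|)/(1 − |Γ_s|)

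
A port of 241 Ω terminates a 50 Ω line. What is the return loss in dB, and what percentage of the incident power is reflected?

Γ = (241 − 50)/(241 + 50) = 0.656
RL = −20·log₁₀(0.656) = 3.66 dB
P_refl/P_inc = |Γ|² = 0.431

RL ≈ 3.66 dB; 43.1% of incident power reflected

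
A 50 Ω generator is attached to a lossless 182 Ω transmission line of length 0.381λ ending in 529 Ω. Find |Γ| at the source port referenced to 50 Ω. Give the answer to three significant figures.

βl = 2π × 0.381 = 137°
tan(βl) = -0.927
Z_in = Z_0·(Z_L + jZ_0·tanβl)/(Z_0 + jZ_L·tanβl) = 119 + j152 Ω
Γ_s = (Z_in − Z_s)/(Z_in + Z_s) = (69 + j152)/(169 + j152), |Γ_s| = 0.735

|Γ| ≈ 0.735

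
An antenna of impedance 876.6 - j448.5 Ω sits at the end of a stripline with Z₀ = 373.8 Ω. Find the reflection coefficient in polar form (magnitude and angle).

Γ = (Z_L − Z_0)/(Z_L + Z_0) = (502.8 − j448.5)/(1250 − j448.5)
|Γ| = 674/1330 = 0.507

Γ ≈ 0.507 ∠ -22°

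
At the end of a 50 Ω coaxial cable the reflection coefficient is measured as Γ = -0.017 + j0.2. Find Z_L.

Z_L = Z_0·(1 + Γ)/(1 − Γ) = 50·(0.983 + j0.2)/(1.02 − j0.2)

Z_L ≈ 44.7 + j18.6 Ω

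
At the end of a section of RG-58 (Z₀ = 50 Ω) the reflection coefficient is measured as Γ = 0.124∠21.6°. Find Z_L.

Z_L ≈ 62.7 + j5.82 Ω

Z_L = Z_0·(1 + Γ)/(1 − Γ) = 50·(1.12 + j0.0456)/(0.885 − j0.0456)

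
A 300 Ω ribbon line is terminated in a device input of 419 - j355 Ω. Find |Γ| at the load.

|Γ| ≈ 0.467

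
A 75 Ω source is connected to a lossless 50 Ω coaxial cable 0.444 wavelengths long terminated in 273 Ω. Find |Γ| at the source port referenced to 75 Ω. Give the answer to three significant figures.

|Γ| ≈ 0.615

βl = 2π × 0.444 = 160°
tan(βl) = -0.367
Z_in = Z_0·(Z_L + jZ_0·tanβl)/(Z_0 + jZ_L·tanβl) = 61.7 + j105 Ω
Γ_s = (Z_in − Z_s)/(Z_in + Z_s) = (-13.3 + j105)/(137 + j105), |Γ_s| = 0.615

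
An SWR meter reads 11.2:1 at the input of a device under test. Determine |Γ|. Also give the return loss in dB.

|Γ| ≈ 0.836; return loss ≈ 1.56 dB

|Γ| = (S − 1)/(S + 1) = (11.2 − 1)/(11.2 + 1) = 10.2/12.2
RL = −20·log₁₀|Γ| = −20·log₁₀(0.836)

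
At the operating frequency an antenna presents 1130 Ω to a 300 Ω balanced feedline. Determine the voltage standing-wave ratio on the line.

For a purely resistive load, VSWR = R_L/Z_0 or Z_0/R_L (whichever > 1) = 1130/300

VSWR ≈ 3.77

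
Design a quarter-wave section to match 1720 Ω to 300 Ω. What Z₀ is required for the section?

Z_qwt = √(Z_0·R_L) = √(300 × 1720) = √516000

Z_qwt ≈ 718 Ω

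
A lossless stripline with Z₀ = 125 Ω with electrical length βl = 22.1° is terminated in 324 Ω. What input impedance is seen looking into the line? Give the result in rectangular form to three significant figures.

Z_in ≈ 179 − j138 Ω

tan(βl) = tan(22.1°) = 0.406
Z_in = Z_0·(Z_L + jZ_0·tanβl)/(Z_0 + jZ_L·tanβl)
     = 125·(324 + j50.8)/(125 + j132)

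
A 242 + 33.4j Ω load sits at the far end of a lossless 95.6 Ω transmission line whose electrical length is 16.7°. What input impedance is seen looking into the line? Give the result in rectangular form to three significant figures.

tan(βl) = tan(16.7°) = 0.3
Z_in = Z_0·(Z_L + jZ_0·tanβl)/(Z_0 + jZ_L·tanβl)
     = 95.6·(242 + j62.1)/(85.6 + j72.6)

Z_in ≈ 191 − j93 Ω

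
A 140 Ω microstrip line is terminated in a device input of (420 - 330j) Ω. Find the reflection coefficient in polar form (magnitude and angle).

Γ = (Z_L − Z_0)/(Z_L + Z_0) = (280 − j330)/(560 − j330)
|Γ| = 433/650 = 0.666

Γ ≈ 0.666 ∠ -19.2°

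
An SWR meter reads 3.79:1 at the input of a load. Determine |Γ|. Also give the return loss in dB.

|Γ| ≈ 0.582; return loss ≈ 4.69 dB

|Γ| = (S − 1)/(S + 1) = (3.79 − 1)/(3.79 + 1) = 2.79/4.79
RL = −20·log₁₀|Γ| = −20·log₁₀(0.582)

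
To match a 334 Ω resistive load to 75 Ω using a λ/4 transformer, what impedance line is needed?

Z_qwt = √(Z_0·R_L) = √(75 × 334) = √25050

Z_qwt ≈ 158 Ω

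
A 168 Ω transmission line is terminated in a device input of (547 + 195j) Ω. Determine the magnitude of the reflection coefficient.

Γ = (Z_L − Z_0)/(Z_L + Z_0) = (379 + j195)/(715 + j195)
|Γ| = 426/741

|Γ| ≈ 0.575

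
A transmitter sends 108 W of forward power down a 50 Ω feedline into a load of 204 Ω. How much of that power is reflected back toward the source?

P_reflected ≈ 39.7 W

Γ = (204 − 50)/(204 + 50) = 0.606
|Γ|² = 0.368
P_refl = |Γ|²·P_inc = 39.7 W, P_del = (1 − |Γ|²)·P_inc = 68.3 W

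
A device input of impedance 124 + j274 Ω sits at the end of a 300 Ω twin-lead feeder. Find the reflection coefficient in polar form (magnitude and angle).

Γ = (Z_L − Z_0)/(Z_L + Z_0) = (-176 + j274)/(424 + j274)
|Γ| = 326/505 = 0.645

Γ ≈ 0.645 ∠ 89.8°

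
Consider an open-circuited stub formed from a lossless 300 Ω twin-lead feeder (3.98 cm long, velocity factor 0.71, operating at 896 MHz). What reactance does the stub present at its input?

λ = v/f = 0.71·c / 896 MHz = 0.238 m
βl = 2π·l/λ = 2π × 0.167 = 60.3°
tan(βl) = 1.75
For an open-circuited stub, Z_in = −jZ_0·cot(βl) = −jZ_0/tan(βl)

X_in ≈ -171 Ω (capacitive)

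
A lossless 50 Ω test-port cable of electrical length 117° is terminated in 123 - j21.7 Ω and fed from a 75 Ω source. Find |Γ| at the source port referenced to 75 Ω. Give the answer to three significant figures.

|Γ| ≈ 0.533

tan(βl) = -1.96
Z_in = Z_0·(Z_L + jZ_0·tanβl)/(Z_0 + jZ_L·tanβl) = 25.6 + j24.7 Ω
Γ_s = (Z_in − Z_s)/(Z_in + Z_s) = (-49.4 + j24.7)/(101 + j24.7), |Γ_s| = 0.533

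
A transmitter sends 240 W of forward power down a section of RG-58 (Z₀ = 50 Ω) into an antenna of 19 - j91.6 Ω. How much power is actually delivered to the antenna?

|Γ| = |(-31 − j91.6)/(69 − j91.6)| = 0.843
|Γ|² = 0.711
P_refl = |Γ|²·P_inc = 171 W, P_del = (1 − |Γ|²)·P_inc = 69.3 W

P_delivered ≈ 69.3 W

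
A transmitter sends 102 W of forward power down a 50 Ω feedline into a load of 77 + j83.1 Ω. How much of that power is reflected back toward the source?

|Γ| = |(27 + j83.1)/(127 + j83.1)| = 0.576
|Γ|² = 0.331
P_refl = |Γ|²·P_inc = 33.8 W, P_del = (1 − |Γ|²)·P_inc = 68.2 W

P_reflected ≈ 33.8 W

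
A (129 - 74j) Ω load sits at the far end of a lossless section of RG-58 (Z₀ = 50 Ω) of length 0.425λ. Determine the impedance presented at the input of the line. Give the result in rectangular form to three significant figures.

Z_in ≈ 90.8 + j81.1 Ω

βl = 2π × 0.425 = 153°
tan(βl) = tan(153°) = -0.51
Z_in = Z_0·(Z_L + jZ_0·tanβl)/(Z_0 + jZ_L·tanβl)
     = 50·(129 − j99.5)/(12.3 − j65.7)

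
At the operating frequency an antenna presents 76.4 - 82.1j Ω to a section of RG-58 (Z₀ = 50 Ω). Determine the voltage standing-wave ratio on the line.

VSWR ≈ 3.67

Γ = (Z_L − Z_0)/(Z_L + Z_0) = (26.4 − j82.1)/(126.4 − j82.1)
|Γ| = 86.2/151 = 0.572
VSWR = (1 + |Γ|)/(1 − |Γ|) = 1.57/0.428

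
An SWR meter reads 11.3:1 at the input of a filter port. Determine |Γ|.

|Γ| ≈ 0.837

|Γ| = (S − 1)/(S + 1) = (11.3 − 1)/(11.3 + 1) = 10.3/12.3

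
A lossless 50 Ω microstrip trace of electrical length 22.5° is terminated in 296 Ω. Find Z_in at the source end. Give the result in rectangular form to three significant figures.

tan(βl) = tan(22.5°) = 0.414
Z_in = Z_0·(Z_L + jZ_0·tanβl)/(Z_0 + jZ_L·tanβl)
     = 50·(296 + j20.7)/(50 + j123)

Z_in ≈ 49.4 − j101 Ω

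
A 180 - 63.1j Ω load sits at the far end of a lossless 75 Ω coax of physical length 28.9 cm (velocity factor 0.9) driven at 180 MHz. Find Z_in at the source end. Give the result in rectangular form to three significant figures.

λ = v/f = 0.9·c / 180 MHz = 1.5 m
βl = 2π·l/λ = 2π × 0.193 = 69.4°
tan(βl) = tan(69.4°) = 2.65
Z_in = Z_0·(Z_L + jZ_0·tanβl)/(Z_0 + jZ_L·tanβl)
     = 75·(180 + j136)/(243 + j478)

Z_in ≈ 28.4 − j13.8 Ω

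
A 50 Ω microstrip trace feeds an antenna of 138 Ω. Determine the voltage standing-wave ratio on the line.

VSWR ≈ 2.76

Γ = (138 − 50)/(138 + 50) = 0.468
VSWR = (1 + 0.468)/(1 − 0.468)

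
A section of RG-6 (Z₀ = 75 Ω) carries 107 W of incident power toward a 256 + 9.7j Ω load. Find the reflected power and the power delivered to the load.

P_reflected ≈ 32.1 W; P_delivered ≈ 74.9 W

|Γ| = |(181 + j9.7)/(331 + j9.7)| = 0.547
|Γ|² = 0.3
P_refl = |Γ|²·P_inc = 32.1 W, P_del = (1 − |Γ|²)·P_inc = 74.9 W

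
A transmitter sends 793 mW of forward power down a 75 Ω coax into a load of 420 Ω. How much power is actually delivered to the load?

P_delivered ≈ 408 mW

Γ = (420 − 75)/(420 + 75) = 0.697
|Γ|² = 0.486
P_refl = |Γ|²·P_inc = 385 mW, P_del = (1 − |Γ|²)·P_inc = 408 mW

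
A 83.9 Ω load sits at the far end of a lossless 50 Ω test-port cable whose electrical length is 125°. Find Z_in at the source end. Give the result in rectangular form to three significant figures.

tan(βl) = tan(125°) = -1.43
Z_in = Z_0·(Z_L + jZ_0·tanβl)/(Z_0 + jZ_L·tanβl)
     = 50·(83.9 − j71.4)/(50 − j120)

Z_in ≈ 37.8 + j19.2 Ω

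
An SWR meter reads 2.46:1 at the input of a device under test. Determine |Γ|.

|Γ| ≈ 0.422

|Γ| = (S − 1)/(S + 1) = (2.46 − 1)/(2.46 + 1) = 1.46/3.46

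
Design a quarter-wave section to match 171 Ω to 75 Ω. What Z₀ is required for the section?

Z_qwt = √(Z_0·R_L) = √(75 × 171) = √12820

Z_qwt ≈ 113 Ω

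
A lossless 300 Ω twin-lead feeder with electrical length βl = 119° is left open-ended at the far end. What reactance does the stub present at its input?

X_in ≈ 166 Ω (inductive)

tan(βl) = -1.8
For an open-ended stub, Z_in = −jZ_0·cot(βl) = −jZ_0/tan(βl)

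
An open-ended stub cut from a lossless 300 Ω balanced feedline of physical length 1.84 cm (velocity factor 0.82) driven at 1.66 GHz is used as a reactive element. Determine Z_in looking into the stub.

Z_in ≈ −j303 Ω

λ = v/f = 0.82·c / 1.66 GHz = 0.148 m
βl = 2π·l/λ = 2π × 0.124 = 44.7°
tan(βl) = 0.99
For an open-ended stub, Z_in = −jZ_0·cot(βl) = −jZ_0/tan(βl)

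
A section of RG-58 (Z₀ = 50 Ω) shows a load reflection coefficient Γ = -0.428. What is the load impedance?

Z_L = Z_0·(1 + Γ)/(1 − Γ) = 50·(0.572)/(1.43)

Z_L ≈ 20 Ω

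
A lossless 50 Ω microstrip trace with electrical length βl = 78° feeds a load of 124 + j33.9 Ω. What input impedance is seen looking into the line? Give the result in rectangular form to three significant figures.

tan(βl) = tan(78°) = 4.7
Z_in = Z_0·(Z_L + jZ_0·tanβl)/(Z_0 + jZ_L·tanβl)
     = 50·(124 + j269)/(-109 + j583)

Z_in ≈ 20.4 − j14.4 Ω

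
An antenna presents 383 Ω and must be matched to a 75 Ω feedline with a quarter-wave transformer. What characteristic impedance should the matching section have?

Z_qwt = √(Z_0·R_L) = √(75 × 383) = √28720

Z_qwt ≈ 169 Ω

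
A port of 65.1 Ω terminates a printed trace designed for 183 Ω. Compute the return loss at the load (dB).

Γ = (65.1 − 183)/(65.1 + 183) = -0.475
RL = −20·log₁₀|Γ| = −20·log₁₀(0.475)

RL ≈ 6.46 dB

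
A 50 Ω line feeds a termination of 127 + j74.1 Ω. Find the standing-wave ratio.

VSWR ≈ 3.51

Γ = (Z_L − Z_0)/(Z_L + Z_0) = (77 + j74.1)/(177 + j74.1)
|Γ| = 107/192 = 0.557
VSWR = (1 + |Γ|)/(1 − |Γ|) = 1.56/0.443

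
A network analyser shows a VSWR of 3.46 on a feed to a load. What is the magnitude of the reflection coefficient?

|Γ| ≈ 0.552

|Γ| = (S − 1)/(S + 1) = (3.46 − 1)/(3.46 + 1) = 2.46/4.46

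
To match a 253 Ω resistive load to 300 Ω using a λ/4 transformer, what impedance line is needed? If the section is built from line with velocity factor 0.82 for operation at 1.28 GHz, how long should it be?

Z_qwt = √(Z_0·R_L) = √(300 × 253) = √75900
λ = 0.82·c/f = 0.192 m, so l = λ/4 = 0.048 m

Z_qwt ≈ 275 Ω; length ≈ 4.8 cm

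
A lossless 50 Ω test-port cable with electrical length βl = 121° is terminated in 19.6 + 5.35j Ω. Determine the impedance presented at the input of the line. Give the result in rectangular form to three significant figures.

Z_in ≈ 40.7 − j43.5 Ω

tan(βl) = tan(121°) = -1.66
Z_in = Z_0·(Z_L + jZ_0·tanβl)/(Z_0 + jZ_L·tanβl)
     = 50·(19.6 − j77.9)/(58.9 − j32.6)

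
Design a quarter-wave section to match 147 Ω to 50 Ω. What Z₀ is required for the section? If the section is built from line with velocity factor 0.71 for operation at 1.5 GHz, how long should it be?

Z_qwt ≈ 85.7 Ω; length ≈ 3.55 cm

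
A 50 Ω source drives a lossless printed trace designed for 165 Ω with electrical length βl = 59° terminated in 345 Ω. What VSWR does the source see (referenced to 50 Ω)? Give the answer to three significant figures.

tan(βl) = 1.66
Z_in = Z_0·(Z_L + jZ_0·tanβl)/(Z_0 + jZ_L·tanβl) = 99.2 − j70.6 Ω
Γ_s = (Z_in − Z_s)/(Z_in + Z_s) = (49.2 − j70.6)/(149 − j70.6), |Γ_s| = 0.521
VSWR = (1 + |Γ_s|)/(1 − |Γ_s|)

VSWR ≈ 3.18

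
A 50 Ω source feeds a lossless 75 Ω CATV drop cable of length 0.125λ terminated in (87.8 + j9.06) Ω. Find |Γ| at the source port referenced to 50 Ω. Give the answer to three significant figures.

|Γ| ≈ 0.261

βl = 2π × 0.125 = 45°
tan(βl) = 1
Z_in = Z_0·(Z_L + jZ_0·tanβl)/(Z_0 + jZ_L·tanβl) = 81.9 − j13.5 Ω
Γ_s = (Z_in − Z_s)/(Z_in + Z_s) = (31.9 − j13.5)/(132 − j13.5), |Γ_s| = 0.261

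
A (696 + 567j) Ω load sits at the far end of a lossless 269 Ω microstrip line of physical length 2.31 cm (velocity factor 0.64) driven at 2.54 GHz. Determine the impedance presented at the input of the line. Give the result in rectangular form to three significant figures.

λ = v/f = 0.64·c / 2.54 GHz = 0.0756 m
βl = 2π·l/λ = 2π × 0.306 = 110°
tan(βl) = tan(110°) = -2.75
Z_in = Z_0·(Z_L + jZ_0·tanβl)/(Z_0 + jZ_L·tanβl)
     = 269·(696 − j172)/(1830 − j1910)

Z_in ≈ 61.6 + j39.2 Ω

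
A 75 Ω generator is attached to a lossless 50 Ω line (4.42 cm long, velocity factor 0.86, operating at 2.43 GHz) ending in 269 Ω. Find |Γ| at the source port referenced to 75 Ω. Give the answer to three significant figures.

λ = v/f = 0.86·c / 2.43 GHz = 0.106 m
βl = 2π·l/λ = 2π × 0.416 = 150°
tan(βl) = -0.58
Z_in = Z_0·(Z_L + jZ_0·tanβl)/(Z_0 + jZ_L·tanβl) = 33.5 + j75.4 Ω
Γ_s = (Z_in − Z_s)/(Z_in + Z_s) = (-41.5 + j75.4)/(108 + j75.4), |Γ_s| = 0.652

|Γ| ≈ 0.652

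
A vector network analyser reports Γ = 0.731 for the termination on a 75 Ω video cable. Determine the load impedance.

Z_L = Z_0·(1 + Γ)/(1 − Γ) = 75·(1.73)/(0.269)

Z_L ≈ 483 Ω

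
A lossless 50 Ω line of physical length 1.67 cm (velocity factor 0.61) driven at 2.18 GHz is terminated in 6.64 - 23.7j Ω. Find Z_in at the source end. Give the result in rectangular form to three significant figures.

λ = v/f = 0.61·c / 2.18 GHz = 0.0839 m
βl = 2π·l/λ = 2π × 0.199 = 71.6°
tan(βl) = tan(71.6°) = 3.01
Z_in = Z_0·(Z_L + jZ_0·tanβl)/(Z_0 + jZ_L·tanβl)
     = 50·(6.64 + j127)/(121 + j20)

Z_in ≈ 11 + j50.4 Ω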